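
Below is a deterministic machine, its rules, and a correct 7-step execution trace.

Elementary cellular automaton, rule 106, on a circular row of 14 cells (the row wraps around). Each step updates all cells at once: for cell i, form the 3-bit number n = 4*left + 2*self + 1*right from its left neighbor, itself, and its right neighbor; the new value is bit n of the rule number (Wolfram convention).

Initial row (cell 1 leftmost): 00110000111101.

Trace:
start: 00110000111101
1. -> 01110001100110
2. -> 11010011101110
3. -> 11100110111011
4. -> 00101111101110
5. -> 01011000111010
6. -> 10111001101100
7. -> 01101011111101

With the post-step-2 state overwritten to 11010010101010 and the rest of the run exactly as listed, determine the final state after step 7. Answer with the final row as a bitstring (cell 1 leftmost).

state after step 2 := 11010010101010
3. -> 11100101010101
4. -> 00101010101011
5. -> 01010101010111
6. -> 10101010101101
7. -> 11010101011111

11010101011111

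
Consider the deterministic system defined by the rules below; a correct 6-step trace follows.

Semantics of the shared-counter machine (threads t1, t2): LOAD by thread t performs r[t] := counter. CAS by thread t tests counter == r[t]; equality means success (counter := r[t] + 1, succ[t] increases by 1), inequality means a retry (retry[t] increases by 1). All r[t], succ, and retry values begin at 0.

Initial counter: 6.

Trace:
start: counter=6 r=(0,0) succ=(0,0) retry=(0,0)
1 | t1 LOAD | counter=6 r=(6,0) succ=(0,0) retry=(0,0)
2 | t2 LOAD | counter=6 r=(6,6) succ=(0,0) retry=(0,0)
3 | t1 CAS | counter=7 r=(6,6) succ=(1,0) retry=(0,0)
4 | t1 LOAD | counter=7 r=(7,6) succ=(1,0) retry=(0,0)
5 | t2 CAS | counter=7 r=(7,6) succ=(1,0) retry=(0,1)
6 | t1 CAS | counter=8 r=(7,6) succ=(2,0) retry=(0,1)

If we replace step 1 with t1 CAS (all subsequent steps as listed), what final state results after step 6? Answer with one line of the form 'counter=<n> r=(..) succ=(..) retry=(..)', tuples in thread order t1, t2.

counter=7 r=(6,6) succ=(0,1) retry=(3,0)

(re-executing from step 1 with the substitution; state before step 1: counter=6 r=(0,0) succ=(0,0) retry=(0,0))
1 | t1 CAS | counter=6 r=(0,0) succ=(0,0) retry=(1,0)
2 | t2 LOAD | counter=6 r=(0,6) succ=(0,0) retry=(1,0)
3 | t1 CAS | counter=6 r=(0,6) succ=(0,0) retry=(2,0)
4 | t1 LOAD | counter=6 r=(6,6) succ=(0,0) retry=(2,0)
5 | t2 CAS | counter=7 r=(6,6) succ=(0,1) retry=(2,0)
6 | t1 CAS | counter=7 r=(6,6) succ=(0,1) retry=(3,0)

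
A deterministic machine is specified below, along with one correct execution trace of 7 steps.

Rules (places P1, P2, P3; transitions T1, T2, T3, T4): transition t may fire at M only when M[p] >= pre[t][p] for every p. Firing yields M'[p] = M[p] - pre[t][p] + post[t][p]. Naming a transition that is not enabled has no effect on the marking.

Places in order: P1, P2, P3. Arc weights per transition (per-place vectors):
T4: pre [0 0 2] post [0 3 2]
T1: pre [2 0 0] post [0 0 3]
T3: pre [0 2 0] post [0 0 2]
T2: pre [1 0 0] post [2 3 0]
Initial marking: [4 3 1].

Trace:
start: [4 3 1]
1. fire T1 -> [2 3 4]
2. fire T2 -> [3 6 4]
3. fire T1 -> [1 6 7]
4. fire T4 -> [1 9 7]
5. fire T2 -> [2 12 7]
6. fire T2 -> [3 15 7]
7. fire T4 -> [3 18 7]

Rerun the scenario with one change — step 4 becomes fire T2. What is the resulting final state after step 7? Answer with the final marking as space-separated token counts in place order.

(re-executing from step 4 with the substitution; state before step 4: [1 6 7])
4. fire T2 -> [2 9 7]
5. fire T2 -> [3 12 7]
6. fire T2 -> [4 15 7]
7. fire T4 -> [4 18 7]

4 18 7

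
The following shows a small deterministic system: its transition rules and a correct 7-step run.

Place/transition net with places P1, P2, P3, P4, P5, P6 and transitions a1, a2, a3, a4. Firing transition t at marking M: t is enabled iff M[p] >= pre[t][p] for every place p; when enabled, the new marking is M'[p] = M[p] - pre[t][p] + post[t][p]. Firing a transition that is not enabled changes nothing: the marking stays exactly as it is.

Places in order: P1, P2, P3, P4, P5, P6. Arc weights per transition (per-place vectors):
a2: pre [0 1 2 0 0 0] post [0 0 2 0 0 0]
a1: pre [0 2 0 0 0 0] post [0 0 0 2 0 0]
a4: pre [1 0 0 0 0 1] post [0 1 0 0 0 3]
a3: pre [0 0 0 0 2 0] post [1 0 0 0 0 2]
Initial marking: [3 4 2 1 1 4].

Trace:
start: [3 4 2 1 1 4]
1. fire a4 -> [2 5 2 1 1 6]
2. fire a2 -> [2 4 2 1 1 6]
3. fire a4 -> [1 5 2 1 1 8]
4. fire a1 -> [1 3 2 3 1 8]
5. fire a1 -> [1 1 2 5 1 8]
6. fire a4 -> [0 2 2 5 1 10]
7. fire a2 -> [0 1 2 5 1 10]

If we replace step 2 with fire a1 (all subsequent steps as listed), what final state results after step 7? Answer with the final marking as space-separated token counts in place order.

(re-executing from step 2 with the substitution; state before step 2: [2 5 2 1 1 6])
2. fire a1 -> [2 3 2 3 1 6]
3. fire a4 -> [1 4 2 3 1 8]
4. fire a1 -> [1 2 2 5 1 8]
5. fire a1 -> [1 0 2 7 1 8]
6. fire a4 -> [0 1 2 7 1 10]
7. fire a2 -> [0 0 2 7 1 10]

0 0 2 7 1 10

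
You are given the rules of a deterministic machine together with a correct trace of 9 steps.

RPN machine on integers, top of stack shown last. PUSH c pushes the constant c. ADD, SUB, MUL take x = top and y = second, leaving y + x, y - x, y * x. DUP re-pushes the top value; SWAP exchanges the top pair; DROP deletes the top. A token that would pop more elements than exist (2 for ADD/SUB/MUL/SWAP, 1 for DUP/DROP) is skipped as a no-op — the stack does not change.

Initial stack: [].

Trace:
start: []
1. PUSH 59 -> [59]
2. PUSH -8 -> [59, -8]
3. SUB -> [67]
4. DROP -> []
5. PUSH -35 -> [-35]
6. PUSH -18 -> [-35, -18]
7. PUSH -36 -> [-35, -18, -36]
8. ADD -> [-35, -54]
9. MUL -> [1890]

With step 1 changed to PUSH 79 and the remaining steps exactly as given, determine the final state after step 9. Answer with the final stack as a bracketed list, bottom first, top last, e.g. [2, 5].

(re-executing from step 1 with the substitution; state before step 1: [])
1. PUSH 79 -> [79]
2. PUSH -8 -> [79, -8]
3. SUB -> [87]
4. DROP -> []
5. PUSH -35 -> [-35]
6. PUSH -18 -> [-35, -18]
7. PUSH -36 -> [-35, -18, -36]
8. ADD -> [-35, -54]
9. MUL -> [1890]

[1890]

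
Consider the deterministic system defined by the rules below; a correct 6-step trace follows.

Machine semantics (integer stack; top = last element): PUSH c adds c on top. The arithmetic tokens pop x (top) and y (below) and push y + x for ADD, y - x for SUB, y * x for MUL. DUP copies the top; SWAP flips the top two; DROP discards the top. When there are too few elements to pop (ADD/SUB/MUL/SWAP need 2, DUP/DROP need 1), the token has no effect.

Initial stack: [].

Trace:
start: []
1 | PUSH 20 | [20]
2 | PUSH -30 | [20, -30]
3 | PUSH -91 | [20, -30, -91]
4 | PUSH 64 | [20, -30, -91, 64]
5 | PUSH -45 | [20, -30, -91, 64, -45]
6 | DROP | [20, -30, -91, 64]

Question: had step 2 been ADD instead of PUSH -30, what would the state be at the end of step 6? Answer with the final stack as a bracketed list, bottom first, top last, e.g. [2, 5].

[20, -91, 64]

(re-executing from step 2 with the substitution; state before step 2: [20])
2 | ADD | [20]
3 | PUSH -91 | [20, -91]
4 | PUSH 64 | [20, -91, 64]
5 | PUSH -45 | [20, -91, 64, -45]
6 | DROP | [20, -91, 64]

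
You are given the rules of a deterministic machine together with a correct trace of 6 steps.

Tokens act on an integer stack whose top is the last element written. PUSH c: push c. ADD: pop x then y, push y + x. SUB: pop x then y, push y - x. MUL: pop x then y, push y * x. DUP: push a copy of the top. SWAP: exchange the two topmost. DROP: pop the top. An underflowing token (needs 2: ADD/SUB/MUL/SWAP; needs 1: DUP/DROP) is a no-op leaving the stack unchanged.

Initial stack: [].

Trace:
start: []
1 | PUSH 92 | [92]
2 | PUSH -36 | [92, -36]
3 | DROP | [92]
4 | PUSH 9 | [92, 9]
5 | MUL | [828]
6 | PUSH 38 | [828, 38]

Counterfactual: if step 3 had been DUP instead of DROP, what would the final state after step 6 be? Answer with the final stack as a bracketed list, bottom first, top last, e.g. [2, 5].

(re-executing from step 3 with the substitution; state before step 3: [92, -36])
3 | DUP | [92, -36, -36]
4 | PUSH 9 | [92, -36, -36, 9]
5 | MUL | [92, -36, -324]
6 | PUSH 38 | [92, -36, -324, 38]

[92, -36, -324, 38]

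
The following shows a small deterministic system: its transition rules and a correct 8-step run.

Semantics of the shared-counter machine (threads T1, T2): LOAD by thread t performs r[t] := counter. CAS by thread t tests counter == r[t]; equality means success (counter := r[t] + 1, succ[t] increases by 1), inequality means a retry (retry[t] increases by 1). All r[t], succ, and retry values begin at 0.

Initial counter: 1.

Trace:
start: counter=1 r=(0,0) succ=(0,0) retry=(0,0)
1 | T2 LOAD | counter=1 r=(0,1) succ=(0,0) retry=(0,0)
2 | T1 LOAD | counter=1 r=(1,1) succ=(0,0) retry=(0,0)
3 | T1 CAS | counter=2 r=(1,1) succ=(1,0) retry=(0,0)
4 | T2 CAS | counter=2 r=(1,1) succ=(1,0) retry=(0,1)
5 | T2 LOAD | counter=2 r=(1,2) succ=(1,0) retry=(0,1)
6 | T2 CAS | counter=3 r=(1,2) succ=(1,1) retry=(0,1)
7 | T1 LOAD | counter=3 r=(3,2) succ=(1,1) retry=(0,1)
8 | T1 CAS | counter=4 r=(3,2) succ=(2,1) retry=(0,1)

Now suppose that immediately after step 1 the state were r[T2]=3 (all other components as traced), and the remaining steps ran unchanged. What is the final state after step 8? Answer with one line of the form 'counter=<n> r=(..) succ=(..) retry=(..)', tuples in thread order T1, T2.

counter=4 r=(3,2) succ=(2,1) retry=(0,1)

state after step 1 := counter=1 r=(0,3) succ=(0,0) retry=(0,0)
2 | T1 LOAD | counter=1 r=(1,3) succ=(0,0) retry=(0,0)
3 | T1 CAS | counter=2 r=(1,3) succ=(1,0) retry=(0,0)
4 | T2 CAS | counter=2 r=(1,3) succ=(1,0) retry=(0,1)
5 | T2 LOAD | counter=2 r=(1,2) succ=(1,0) retry=(0,1)
6 | T2 CAS | counter=3 r=(1,2) succ=(1,1) retry=(0,1)
7 | T1 LOAD | counter=3 r=(3,2) succ=(1,1) retry=(0,1)
8 | T1 CAS | counter=4 r=(3,2) succ=(2,1) retry=(0,1)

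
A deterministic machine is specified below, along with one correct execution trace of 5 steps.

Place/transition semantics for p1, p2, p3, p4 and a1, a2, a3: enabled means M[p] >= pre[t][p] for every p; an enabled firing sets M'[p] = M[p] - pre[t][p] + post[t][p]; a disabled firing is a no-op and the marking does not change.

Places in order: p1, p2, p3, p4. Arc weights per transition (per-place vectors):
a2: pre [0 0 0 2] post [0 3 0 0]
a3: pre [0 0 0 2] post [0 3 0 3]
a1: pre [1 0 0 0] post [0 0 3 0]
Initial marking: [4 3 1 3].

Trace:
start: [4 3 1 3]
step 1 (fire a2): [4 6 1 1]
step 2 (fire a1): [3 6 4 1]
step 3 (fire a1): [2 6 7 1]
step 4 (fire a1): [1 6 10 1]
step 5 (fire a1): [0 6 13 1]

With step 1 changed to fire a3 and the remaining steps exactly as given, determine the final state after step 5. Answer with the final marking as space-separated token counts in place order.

(re-executing from step 1 with the substitution; state before step 1: [4 3 1 3])
step 1 (fire a3): [4 6 1 4]
step 2 (fire a1): [3 6 4 4]
step 3 (fire a1): [2 6 7 4]
step 4 (fire a1): [1 6 10 4]
step 5 (fire a1): [0 6 13 4]

0 6 13 4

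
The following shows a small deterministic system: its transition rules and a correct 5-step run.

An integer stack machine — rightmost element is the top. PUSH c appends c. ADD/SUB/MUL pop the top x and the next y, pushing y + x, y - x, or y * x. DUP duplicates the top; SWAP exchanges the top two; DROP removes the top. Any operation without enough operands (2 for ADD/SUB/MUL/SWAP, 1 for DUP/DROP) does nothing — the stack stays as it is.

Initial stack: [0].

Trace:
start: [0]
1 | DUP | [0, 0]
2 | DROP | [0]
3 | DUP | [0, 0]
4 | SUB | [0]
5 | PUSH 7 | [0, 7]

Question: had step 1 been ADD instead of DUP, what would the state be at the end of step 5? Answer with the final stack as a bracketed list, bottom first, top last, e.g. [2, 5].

[7]

(re-executing from step 1 with the substitution; state before step 1: [0])
1 | ADD | [0]
2 | DROP | []
3 | DUP | []
4 | SUB | []
5 | PUSH 7 | [7]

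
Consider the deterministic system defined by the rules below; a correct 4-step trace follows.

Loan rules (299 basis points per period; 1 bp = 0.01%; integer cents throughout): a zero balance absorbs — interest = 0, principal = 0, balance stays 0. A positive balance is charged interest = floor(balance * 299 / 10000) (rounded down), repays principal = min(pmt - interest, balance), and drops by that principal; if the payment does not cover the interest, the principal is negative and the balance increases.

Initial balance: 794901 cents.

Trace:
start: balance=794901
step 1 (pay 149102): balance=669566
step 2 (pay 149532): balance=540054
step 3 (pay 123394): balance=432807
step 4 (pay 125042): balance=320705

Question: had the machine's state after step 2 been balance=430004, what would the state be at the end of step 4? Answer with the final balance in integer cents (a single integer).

state after step 2 := balance=430004
step 3 (pay 123394): balance=319467
step 4 (pay 125042): balance=203977

203977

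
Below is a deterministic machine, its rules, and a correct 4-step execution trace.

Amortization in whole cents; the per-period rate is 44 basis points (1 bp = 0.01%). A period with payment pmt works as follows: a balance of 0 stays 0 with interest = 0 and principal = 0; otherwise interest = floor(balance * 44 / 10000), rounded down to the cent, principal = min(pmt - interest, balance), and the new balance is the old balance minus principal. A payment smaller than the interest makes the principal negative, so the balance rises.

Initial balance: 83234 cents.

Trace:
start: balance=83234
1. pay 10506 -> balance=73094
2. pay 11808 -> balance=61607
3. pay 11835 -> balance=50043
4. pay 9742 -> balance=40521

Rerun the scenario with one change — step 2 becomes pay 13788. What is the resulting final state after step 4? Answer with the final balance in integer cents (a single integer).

(re-executing from step 2 with the substitution; state before step 2: balance=73094)
2. pay 13788 -> balance=59627
3. pay 11835 -> balance=48054
4. pay 9742 -> balance=38523

38523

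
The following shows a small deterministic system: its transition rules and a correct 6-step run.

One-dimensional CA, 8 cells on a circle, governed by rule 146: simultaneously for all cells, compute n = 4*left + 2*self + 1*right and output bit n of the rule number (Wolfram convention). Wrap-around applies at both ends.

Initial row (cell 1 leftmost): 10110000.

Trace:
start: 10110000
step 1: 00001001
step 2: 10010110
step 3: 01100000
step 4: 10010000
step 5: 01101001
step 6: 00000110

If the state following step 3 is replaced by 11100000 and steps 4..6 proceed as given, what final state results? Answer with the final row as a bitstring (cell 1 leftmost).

state after step 3 := 11100000
step 4: 01010001
step 5: 00001010
step 6: 00010001

00010001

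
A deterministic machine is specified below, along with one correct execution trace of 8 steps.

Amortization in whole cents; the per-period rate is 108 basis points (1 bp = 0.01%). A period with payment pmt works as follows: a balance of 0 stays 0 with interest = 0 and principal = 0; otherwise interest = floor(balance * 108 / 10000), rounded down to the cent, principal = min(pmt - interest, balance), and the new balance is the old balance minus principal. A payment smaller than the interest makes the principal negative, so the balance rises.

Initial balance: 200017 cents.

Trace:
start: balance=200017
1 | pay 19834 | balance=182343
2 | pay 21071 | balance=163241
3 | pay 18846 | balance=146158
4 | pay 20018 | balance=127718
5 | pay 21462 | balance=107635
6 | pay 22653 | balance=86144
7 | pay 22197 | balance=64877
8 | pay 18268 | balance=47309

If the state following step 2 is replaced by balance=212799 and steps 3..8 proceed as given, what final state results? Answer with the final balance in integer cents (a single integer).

state after step 2 := balance=212799
3 | pay 18846 | balance=196251
4 | pay 20018 | balance=178352
5 | pay 21462 | balance=158816
6 | pay 22653 | balance=137878
7 | pay 22197 | balance=117170
8 | pay 18268 | balance=100167

100167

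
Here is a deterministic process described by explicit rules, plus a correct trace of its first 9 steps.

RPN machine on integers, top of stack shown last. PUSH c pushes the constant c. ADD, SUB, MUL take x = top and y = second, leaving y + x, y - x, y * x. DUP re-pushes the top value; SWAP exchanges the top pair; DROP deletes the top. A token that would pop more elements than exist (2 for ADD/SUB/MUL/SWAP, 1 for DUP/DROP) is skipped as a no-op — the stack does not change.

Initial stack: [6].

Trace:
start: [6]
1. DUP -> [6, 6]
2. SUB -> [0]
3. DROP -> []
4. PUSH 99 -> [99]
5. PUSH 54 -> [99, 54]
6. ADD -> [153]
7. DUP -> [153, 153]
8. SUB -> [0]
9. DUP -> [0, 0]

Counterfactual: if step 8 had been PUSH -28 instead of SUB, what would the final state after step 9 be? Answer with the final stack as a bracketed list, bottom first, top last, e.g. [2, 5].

(re-executing from step 8 with the substitution; state before step 8: [153, 153])
8. PUSH -28 -> [153, 153, -28]
9. DUP -> [153, 153, -28, -28]

[153, 153, -28, -28]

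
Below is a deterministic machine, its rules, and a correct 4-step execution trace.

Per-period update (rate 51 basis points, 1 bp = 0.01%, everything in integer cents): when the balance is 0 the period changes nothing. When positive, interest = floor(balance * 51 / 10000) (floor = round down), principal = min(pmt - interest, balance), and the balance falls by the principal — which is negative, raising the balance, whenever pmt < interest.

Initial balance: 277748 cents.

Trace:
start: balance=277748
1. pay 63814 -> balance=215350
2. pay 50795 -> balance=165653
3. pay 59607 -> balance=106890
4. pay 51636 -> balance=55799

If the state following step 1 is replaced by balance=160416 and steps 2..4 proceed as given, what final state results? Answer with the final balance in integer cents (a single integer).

state after step 1 := balance=160416
2. pay 50795 -> balance=110439
3. pay 59607 -> balance=51395
4. pay 51636 -> balance=21

21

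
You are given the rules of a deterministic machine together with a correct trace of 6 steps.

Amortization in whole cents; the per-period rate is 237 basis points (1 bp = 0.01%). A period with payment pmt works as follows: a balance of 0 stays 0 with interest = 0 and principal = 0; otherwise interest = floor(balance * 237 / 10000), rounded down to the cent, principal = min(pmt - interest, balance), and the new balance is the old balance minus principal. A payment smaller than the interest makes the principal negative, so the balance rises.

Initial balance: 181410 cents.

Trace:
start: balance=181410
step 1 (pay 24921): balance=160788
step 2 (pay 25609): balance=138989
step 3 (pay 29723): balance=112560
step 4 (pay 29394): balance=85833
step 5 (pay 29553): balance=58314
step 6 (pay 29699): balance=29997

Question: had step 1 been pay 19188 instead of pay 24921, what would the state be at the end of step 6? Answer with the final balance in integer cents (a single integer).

36443

(re-executing from step 1 with the substitution; state before step 1: balance=181410)
step 1 (pay 19188): balance=166521
step 2 (pay 25609): balance=144858
step 3 (pay 29723): balance=118568
step 4 (pay 29394): balance=91984
step 5 (pay 29553): balance=64611
step 6 (pay 29699): balance=36443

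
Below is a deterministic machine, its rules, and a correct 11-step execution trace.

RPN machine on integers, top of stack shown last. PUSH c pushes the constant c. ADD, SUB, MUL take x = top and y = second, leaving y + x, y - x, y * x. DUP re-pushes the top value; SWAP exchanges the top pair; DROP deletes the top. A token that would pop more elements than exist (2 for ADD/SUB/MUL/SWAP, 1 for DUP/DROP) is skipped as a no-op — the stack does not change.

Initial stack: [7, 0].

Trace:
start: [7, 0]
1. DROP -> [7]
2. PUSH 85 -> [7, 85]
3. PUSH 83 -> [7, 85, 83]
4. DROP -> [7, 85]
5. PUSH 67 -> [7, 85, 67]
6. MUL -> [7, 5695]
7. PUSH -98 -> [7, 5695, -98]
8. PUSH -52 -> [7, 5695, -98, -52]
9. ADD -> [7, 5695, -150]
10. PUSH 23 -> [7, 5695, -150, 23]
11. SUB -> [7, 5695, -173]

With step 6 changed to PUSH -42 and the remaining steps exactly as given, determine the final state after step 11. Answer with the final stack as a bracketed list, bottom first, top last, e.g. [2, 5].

(re-executing from step 6 with the substitution; state before step 6: [7, 85, 67])
6. PUSH -42 -> [7, 85, 67, -42]
7. PUSH -98 -> [7, 85, 67, -42, -98]
8. PUSH -52 -> [7, 85, 67, -42, -98, -52]
9. ADD -> [7, 85, 67, -42, -150]
10. PUSH 23 -> [7, 85, 67, -42, -150, 23]
11. SUB -> [7, 85, 67, -42, -173]

[7, 85, 67, -42, -173]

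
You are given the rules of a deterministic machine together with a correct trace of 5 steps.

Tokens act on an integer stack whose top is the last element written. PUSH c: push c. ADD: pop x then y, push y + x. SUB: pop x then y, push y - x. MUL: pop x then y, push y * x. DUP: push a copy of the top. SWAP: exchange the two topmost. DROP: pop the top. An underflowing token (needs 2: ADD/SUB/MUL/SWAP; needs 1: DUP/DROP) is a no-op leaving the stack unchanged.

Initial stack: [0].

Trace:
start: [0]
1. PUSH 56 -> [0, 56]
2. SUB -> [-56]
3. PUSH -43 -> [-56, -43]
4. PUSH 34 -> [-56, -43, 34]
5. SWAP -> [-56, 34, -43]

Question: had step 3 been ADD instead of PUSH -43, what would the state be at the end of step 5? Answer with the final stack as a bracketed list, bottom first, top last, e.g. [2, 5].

[34, -56]

(re-executing from step 3 with the substitution; state before step 3: [-56])
3. ADD -> [-56]
4. PUSH 34 -> [-56, 34]
5. SWAP -> [34, -56]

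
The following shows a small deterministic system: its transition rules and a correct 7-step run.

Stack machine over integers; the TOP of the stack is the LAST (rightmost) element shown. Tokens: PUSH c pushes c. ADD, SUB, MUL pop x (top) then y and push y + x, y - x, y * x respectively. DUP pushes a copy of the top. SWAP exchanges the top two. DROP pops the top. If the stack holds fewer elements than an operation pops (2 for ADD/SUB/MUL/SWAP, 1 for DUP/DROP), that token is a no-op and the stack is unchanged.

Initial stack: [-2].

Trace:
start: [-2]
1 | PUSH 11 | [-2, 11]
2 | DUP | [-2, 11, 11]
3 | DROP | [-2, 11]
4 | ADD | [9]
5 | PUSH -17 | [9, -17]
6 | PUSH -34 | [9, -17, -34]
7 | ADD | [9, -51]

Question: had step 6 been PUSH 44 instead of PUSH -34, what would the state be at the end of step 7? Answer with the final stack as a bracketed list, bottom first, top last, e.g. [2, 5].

(re-executing from step 6 with the substitution; state before step 6: [9, -17])
6 | PUSH 44 | [9, -17, 44]
7 | ADD | [9, 27]

[9, 27]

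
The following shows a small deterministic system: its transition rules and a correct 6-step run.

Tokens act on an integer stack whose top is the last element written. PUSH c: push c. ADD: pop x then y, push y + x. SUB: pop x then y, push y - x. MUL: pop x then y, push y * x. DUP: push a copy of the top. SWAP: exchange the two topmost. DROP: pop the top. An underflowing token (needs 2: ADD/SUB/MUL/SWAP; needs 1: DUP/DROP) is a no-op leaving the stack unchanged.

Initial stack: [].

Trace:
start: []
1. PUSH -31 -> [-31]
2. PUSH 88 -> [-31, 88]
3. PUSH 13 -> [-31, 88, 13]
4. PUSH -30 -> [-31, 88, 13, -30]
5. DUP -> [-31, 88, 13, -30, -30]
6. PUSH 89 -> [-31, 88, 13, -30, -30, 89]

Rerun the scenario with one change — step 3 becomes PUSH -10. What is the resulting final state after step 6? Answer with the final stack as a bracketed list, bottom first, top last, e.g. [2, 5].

[-31, 88, -10, -30, -30, 89]

(re-executing from step 3 with the substitution; state before step 3: [-31, 88])
3. PUSH -10 -> [-31, 88, -10]
4. PUSH -30 -> [-31, 88, -10, -30]
5. DUP -> [-31, 88, -10, -30, -30]
6. PUSH 89 -> [-31, 88, -10, -30, -30, 89]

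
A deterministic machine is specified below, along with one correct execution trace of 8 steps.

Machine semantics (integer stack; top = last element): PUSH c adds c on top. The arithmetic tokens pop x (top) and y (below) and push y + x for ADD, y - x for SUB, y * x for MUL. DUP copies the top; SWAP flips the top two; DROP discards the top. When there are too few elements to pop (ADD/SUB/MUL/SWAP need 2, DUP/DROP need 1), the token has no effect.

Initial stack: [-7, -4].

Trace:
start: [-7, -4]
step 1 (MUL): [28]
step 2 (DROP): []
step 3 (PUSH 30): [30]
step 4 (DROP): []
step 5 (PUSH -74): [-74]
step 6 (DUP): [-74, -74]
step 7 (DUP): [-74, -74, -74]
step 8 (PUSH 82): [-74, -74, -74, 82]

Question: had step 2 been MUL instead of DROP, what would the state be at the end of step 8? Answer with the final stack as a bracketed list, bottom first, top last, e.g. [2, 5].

(re-executing from step 2 with the substitution; state before step 2: [28])
step 2 (MUL): [28]
step 3 (PUSH 30): [28, 30]
step 4 (DROP): [28]
step 5 (PUSH -74): [28, -74]
step 6 (DUP): [28, -74, -74]
step 7 (DUP): [28, -74, -74, -74]
step 8 (PUSH 82): [28, -74, -74, -74, 82]

[28, -74, -74, -74, 82]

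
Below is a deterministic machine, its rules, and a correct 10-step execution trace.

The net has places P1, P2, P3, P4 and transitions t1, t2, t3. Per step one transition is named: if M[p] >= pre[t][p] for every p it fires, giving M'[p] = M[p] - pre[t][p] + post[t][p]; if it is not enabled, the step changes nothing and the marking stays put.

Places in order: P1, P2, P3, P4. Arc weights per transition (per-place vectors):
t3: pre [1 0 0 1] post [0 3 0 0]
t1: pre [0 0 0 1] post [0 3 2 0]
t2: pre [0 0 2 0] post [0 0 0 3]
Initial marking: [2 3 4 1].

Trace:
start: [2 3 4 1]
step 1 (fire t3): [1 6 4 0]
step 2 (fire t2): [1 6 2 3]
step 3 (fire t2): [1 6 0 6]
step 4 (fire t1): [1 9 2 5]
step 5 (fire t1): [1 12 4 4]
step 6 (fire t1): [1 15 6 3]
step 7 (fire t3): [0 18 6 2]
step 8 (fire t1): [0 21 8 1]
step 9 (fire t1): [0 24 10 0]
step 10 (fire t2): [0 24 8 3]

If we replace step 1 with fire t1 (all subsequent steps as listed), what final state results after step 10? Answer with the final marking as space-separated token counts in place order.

1 24 10 3

(re-executing from step 1 with the substitution; state before step 1: [2 3 4 1])
step 1 (fire t1): [2 6 6 0]
step 2 (fire t2): [2 6 4 3]
step 3 (fire t2): [2 6 2 6]
step 4 (fire t1): [2 9 4 5]
step 5 (fire t1): [2 12 6 4]
step 6 (fire t1): [2 15 8 3]
step 7 (fire t3): [1 18 8 2]
step 8 (fire t1): [1 21 10 1]
step 9 (fire t1): [1 24 12 0]
step 10 (fire t2): [1 24 10 3]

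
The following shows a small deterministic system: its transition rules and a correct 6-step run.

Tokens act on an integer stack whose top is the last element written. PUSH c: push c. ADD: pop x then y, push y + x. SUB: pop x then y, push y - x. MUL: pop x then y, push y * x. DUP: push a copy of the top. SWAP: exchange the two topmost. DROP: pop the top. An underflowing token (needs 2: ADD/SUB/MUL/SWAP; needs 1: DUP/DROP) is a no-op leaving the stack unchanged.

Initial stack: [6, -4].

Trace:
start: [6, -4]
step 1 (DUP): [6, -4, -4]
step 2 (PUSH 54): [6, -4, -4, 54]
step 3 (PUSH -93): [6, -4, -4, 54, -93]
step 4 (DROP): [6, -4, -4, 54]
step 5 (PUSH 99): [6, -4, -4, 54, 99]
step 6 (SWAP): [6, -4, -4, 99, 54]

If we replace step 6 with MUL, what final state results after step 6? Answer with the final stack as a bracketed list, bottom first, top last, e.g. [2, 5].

(re-executing from step 6 with the substitution; state before step 6: [6, -4, -4, 54, 99])
step 6 (MUL): [6, -4, -4, 5346]

[6, -4, -4, 5346]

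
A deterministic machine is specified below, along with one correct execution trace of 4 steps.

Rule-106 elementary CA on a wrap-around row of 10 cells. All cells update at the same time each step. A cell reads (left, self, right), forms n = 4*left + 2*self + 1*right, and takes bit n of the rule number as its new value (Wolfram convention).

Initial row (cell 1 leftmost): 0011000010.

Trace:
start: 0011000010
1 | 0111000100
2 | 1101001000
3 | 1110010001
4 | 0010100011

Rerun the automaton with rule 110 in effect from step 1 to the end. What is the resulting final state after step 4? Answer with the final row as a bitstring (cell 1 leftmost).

0001111110

(re-executing steps 1..4 under rule 110; state before step 1: 0011000010)
1 | 0111000110
2 | 1101001110
3 | 1111011011
4 | 0001111110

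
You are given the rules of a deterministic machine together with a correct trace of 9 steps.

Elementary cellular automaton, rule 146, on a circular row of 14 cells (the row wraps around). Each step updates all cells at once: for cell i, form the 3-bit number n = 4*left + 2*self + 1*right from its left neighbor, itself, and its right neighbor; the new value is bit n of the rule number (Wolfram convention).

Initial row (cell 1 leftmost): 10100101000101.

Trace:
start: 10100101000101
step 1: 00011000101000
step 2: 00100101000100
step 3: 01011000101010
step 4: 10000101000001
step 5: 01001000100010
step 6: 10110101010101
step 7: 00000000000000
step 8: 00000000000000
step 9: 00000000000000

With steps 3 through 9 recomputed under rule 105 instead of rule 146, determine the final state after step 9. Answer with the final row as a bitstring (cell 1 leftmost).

01101001100010

(re-executing steps 3..9 under rule 105; state before step 3: 00100101000100)
step 3: 10000010010001
step 4: 10111000000101
step 5: 11101011110011
step 6: 00110110010010
step 7: 10111110000000
step 8: 01100010111110
step 9: 01101001100010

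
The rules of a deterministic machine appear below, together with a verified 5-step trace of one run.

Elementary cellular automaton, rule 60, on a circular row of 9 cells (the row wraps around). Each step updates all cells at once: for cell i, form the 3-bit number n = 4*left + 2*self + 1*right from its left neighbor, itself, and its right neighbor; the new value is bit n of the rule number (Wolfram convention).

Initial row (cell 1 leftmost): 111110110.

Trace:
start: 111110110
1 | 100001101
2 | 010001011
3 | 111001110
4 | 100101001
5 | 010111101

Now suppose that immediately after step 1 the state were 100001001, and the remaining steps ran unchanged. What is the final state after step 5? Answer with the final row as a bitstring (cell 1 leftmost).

state after step 1 := 100001001
2 | 010001101
3 | 111001011
4 | 000101110
5 | 000111001

000111001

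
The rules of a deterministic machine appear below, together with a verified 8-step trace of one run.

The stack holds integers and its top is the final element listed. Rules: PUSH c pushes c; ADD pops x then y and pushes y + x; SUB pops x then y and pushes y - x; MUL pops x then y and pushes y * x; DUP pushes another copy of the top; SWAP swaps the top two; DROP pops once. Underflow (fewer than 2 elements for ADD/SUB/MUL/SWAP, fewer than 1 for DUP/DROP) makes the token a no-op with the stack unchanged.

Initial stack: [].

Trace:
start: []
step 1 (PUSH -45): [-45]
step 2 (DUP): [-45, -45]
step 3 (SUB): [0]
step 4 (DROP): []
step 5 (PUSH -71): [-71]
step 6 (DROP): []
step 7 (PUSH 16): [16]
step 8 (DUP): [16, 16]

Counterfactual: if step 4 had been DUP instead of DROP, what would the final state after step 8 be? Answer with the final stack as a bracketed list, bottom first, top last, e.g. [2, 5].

(re-executing from step 4 with the substitution; state before step 4: [0])
step 4 (DUP): [0, 0]
step 5 (PUSH -71): [0, 0, -71]
step 6 (DROP): [0, 0]
step 7 (PUSH 16): [0, 0, 16]
step 8 (DUP): [0, 0, 16, 16]

[0, 0, 16, 16]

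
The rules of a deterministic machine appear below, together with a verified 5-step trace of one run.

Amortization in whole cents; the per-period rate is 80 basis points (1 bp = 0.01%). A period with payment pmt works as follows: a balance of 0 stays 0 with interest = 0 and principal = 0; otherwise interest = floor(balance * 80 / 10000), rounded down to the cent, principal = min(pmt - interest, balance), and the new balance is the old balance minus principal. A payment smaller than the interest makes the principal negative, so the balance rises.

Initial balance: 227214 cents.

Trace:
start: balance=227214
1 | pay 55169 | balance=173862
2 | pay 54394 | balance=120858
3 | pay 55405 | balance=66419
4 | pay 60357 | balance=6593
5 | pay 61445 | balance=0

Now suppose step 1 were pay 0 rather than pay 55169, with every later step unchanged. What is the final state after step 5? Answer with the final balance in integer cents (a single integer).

2156

(re-executing from step 1 with the substitution; state before step 1: balance=227214)
1 | pay 0 | balance=229031
2 | pay 54394 | balance=176469
3 | pay 55405 | balance=122475
4 | pay 60357 | balance=63097
5 | pay 61445 | balance=2156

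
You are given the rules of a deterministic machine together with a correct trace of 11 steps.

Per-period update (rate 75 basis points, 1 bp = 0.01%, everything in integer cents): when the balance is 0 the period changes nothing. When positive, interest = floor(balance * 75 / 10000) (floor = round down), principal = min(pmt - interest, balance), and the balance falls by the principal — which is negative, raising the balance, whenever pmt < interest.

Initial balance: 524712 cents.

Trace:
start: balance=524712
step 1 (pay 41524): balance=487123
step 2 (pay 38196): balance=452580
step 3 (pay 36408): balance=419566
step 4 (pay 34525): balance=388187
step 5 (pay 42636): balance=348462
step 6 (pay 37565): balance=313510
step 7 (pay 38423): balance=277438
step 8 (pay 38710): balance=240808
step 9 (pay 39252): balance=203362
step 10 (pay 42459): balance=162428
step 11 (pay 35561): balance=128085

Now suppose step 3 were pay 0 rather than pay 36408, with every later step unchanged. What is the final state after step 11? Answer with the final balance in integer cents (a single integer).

166734

(re-executing from step 3 with the substitution; state before step 3: balance=452580)
step 3 (pay 0): balance=455974
step 4 (pay 34525): balance=424868
step 5 (pay 42636): balance=385418
step 6 (pay 37565): balance=350743
step 7 (pay 38423): balance=314950
step 8 (pay 38710): balance=278602
step 9 (pay 39252): balance=241439
step 10 (pay 42459): balance=200790
step 11 (pay 35561): balance=166734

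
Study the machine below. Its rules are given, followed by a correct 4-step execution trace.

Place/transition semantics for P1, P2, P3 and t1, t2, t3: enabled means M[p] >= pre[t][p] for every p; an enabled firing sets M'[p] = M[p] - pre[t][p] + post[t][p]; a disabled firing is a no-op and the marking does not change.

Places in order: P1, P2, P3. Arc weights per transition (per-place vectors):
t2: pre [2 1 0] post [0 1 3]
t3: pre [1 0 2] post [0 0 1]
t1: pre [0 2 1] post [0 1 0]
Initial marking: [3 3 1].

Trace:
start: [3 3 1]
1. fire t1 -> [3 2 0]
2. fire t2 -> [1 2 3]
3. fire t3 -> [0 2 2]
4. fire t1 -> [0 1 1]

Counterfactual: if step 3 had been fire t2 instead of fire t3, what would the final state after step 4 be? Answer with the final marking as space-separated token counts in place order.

1 1 2

(re-executing from step 3 with the substitution; state before step 3: [1 2 3])
3. fire t2 -> [1 2 3]
4. fire t1 -> [1 1 2]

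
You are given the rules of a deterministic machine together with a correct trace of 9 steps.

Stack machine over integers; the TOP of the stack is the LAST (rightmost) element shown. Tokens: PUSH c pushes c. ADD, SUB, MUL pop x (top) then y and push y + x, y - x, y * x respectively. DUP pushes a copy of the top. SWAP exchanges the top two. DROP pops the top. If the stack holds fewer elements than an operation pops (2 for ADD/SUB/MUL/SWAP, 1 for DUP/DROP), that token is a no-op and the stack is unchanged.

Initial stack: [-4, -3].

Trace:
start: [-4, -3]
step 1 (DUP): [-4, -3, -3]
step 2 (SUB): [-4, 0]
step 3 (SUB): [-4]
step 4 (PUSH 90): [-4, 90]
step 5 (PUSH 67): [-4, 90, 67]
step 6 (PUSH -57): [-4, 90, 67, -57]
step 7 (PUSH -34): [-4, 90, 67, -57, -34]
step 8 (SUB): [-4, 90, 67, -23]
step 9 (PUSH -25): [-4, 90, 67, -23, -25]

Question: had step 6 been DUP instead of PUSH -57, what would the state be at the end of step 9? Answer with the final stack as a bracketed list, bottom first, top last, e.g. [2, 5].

(re-executing from step 6 with the substitution; state before step 6: [-4, 90, 67])
step 6 (DUP): [-4, 90, 67, 67]
step 7 (PUSH -34): [-4, 90, 67, 67, -34]
step 8 (SUB): [-4, 90, 67, 101]
step 9 (PUSH -25): [-4, 90, 67, 101, -25]

[-4, 90, 67, 101, -25]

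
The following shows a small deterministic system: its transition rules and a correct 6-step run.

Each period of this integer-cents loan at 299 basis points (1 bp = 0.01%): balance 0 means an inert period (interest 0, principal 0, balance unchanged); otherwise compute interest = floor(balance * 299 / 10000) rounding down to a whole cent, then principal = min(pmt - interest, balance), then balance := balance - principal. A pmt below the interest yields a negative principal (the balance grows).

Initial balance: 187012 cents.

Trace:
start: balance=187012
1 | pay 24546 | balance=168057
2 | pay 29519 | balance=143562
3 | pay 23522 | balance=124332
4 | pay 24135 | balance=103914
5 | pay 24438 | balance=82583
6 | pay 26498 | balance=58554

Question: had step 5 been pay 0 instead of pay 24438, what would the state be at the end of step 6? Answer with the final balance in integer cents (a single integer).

(re-executing from step 5 with the substitution; state before step 5: balance=103914)
5 | pay 0 | balance=107021
6 | pay 26498 | balance=83722

83722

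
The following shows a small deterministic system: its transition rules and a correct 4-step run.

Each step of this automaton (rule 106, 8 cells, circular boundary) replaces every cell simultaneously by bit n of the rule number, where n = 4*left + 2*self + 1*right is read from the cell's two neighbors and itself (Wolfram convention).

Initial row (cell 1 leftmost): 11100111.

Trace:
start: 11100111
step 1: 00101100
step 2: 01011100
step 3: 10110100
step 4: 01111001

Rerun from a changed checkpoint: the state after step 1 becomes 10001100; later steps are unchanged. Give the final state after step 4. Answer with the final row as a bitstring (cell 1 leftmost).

state after step 1 := 10001100
step 2: 00011101
step 3: 00110110
step 4: 01111110

01111110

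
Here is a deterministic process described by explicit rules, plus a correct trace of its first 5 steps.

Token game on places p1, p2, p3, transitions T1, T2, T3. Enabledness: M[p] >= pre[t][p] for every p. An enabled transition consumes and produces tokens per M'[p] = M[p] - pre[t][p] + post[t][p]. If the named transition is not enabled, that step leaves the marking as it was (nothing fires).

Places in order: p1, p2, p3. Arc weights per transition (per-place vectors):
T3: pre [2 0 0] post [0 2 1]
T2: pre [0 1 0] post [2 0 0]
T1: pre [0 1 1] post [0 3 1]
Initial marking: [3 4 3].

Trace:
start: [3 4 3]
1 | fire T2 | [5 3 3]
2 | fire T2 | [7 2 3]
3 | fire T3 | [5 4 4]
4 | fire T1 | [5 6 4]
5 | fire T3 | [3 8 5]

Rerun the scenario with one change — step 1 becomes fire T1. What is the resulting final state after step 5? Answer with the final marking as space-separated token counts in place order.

1 11 5

(re-executing from step 1 with the substitution; state before step 1: [3 4 3])
1 | fire T1 | [3 6 3]
2 | fire T2 | [5 5 3]
3 | fire T3 | [3 7 4]
4 | fire T1 | [3 9 4]
5 | fire T3 | [1 11 5]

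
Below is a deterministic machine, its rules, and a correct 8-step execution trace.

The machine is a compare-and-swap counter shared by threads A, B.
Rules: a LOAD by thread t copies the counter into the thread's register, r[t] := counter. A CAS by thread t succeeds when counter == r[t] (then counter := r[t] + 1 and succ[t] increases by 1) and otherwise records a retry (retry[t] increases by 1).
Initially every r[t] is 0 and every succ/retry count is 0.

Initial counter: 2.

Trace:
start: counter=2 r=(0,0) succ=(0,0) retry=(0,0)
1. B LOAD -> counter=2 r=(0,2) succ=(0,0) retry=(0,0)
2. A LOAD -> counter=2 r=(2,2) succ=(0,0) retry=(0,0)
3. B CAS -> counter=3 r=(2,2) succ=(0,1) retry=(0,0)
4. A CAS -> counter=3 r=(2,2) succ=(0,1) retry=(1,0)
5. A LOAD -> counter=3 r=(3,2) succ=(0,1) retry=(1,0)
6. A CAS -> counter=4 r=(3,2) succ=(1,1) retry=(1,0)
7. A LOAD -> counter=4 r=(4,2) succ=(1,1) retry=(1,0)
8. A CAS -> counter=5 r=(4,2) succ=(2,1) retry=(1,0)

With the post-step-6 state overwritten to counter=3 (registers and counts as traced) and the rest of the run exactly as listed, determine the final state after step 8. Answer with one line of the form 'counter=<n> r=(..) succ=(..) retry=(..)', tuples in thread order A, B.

state after step 6 := counter=3 r=(3,2) succ=(1,1) retry=(1,0)
7. A LOAD -> counter=3 r=(3,2) succ=(1,1) retry=(1,0)
8. A CAS -> counter=4 r=(3,2) succ=(2,1) retry=(1,0)

counter=4 r=(3,2) succ=(2,1) retry=(1,0)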